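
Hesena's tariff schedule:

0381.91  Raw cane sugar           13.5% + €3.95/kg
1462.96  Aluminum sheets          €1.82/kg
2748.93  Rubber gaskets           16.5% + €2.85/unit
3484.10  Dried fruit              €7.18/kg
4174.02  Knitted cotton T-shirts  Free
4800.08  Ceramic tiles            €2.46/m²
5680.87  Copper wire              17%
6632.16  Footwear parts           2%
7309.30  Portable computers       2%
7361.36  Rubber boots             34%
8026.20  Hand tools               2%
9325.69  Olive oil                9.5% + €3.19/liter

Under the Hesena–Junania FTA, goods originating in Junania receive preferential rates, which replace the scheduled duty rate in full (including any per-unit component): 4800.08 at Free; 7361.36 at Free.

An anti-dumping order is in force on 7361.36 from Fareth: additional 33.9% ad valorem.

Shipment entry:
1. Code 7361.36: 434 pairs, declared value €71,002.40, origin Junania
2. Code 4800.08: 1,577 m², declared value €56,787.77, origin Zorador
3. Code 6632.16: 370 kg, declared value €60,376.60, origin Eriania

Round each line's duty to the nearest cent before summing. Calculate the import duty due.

Line 1 (7361.36, Junania, 434 pairs, €71,002.40):
Base rate for 7361.36 is 34%.
Origin Junania qualifies under the Hesena–Junania agreement and 7361.36 is covered: preferential rate Free applies instead.
The additional-duty order on 7361.36 targets Fareth, not Junania; it does not apply.
Duty = €71,002.40 × 0% = €0.00.
Line 2 (4800.08, Zorador, 1,577 m², €56,787.77):
Base rate for 4800.08 is €2.46/m².
4800.08 has an FTA preferential rate, but origin Zorador is not Junania; base rate stands.
Duty = 1,577 × €2.46 = €3,879.42.
Line 3 (6632.16, Eriania, 370 kg, €60,376.60):
Base rate for 6632.16 is 2%.
Duty = €60,376.60 × 2% = €1,207.53.
Total = €0.00 + €3,879.42 + €1,207.53 = €5,086.95.

€5,086.95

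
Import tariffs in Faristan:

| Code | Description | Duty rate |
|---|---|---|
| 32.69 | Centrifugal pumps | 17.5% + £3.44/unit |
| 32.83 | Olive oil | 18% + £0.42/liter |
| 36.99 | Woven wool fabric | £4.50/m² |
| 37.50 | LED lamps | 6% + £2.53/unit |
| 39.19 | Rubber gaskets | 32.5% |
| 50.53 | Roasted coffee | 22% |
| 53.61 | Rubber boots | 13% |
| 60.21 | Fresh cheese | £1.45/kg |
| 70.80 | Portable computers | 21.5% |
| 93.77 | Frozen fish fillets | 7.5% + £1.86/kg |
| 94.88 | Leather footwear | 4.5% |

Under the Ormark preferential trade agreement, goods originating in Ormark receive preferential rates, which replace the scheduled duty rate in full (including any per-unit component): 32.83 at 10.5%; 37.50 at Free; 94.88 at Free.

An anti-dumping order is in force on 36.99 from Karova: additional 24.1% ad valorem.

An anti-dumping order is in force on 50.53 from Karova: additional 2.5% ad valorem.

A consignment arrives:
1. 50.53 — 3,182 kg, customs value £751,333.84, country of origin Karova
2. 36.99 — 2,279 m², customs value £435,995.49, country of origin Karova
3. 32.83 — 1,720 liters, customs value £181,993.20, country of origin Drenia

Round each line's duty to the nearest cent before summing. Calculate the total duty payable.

Line 1 (50.53, Karova, 3,182 kg, £751,333.84):
Base rate for 50.53 is 22%.
Additional duty on 50.53 from Karova: +2.5%. Applied ad valorem rate: 22% + 2.5% = 24.5%.
Duty = £751,333.84 × 24.5% = £184,076.79.
Line 2 (36.99, Karova, 2,279 m², £435,995.49):
Base rate for 36.99 is £4.50/m².
Additional duty on 36.99 from Karova: +24.1% ad valorem. Applied ad valorem rate = 24.1%.
Duty = £435,995.49 × 24.1% + 2,279 × £4.50 = £115,330.41.
Line 3 (32.83, Drenia, 1,720 liters, £181,993.20):
Base rate for 32.83 is 18% + £0.42/liter.
32.83 has an FTA preferential rate, but origin Drenia is not Ormark; base rate stands.
Duty = £181,993.20 × 18% + 1,720 × £0.42 = £33,481.18.
Total = £184,076.79 + £115,330.41 + £33,481.18 = £332,888.38.

£332,888.38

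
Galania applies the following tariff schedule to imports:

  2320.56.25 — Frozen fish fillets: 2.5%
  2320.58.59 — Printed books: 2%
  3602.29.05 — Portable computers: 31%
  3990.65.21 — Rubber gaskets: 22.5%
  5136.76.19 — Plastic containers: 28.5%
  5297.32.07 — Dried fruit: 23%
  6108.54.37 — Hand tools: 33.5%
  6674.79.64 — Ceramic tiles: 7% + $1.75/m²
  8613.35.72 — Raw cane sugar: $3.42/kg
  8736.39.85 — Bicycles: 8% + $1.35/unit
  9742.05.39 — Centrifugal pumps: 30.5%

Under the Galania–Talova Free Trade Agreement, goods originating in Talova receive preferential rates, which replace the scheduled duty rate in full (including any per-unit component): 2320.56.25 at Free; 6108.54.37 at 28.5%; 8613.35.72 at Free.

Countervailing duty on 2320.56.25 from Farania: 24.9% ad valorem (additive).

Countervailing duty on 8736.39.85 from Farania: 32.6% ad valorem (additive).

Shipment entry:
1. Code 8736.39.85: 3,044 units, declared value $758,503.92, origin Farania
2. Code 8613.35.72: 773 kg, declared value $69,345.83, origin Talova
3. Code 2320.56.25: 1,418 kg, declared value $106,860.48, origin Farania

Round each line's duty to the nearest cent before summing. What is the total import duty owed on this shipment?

$341,341.76

Line 1 (8736.39.85, Farania, 3,044 units, $758,503.92):
Base rate for 8736.39.85 is 8% + $1.35/unit.
Additional duty on 8736.39.85 from Farania: +32.6%. Applied ad valorem rate: 8% + 32.6% = 40.6%.
Duty = $758,503.92 × 40.6% + 3,044 × $1.35 = $312,061.99.
Line 2 (8613.35.72, Talova, 773 kg, $69,345.83):
Base rate for 8613.35.72 is $3.42/kg.
Origin Talova qualifies under the Galania–Talova agreement and 8613.35.72 is covered: preferential rate Free applies instead.
Duty = $69,345.83 × 0% = $0.00.
Line 3 (2320.56.25, Farania, 1,418 kg, $106,860.48):
Base rate for 2320.56.25 is 2.5%.
2320.56.25 has an FTA preferential rate, but origin Farania is not Talova; base rate stands.
Additional duty on 2320.56.25 from Farania: +24.9%. Applied ad valorem rate: 2.5% + 24.9% = 27.4%.
Duty = $106,860.48 × 27.4% = $29,279.77.
Total = $312,061.99 + $0.00 + $29,279.77 = $341,341.76.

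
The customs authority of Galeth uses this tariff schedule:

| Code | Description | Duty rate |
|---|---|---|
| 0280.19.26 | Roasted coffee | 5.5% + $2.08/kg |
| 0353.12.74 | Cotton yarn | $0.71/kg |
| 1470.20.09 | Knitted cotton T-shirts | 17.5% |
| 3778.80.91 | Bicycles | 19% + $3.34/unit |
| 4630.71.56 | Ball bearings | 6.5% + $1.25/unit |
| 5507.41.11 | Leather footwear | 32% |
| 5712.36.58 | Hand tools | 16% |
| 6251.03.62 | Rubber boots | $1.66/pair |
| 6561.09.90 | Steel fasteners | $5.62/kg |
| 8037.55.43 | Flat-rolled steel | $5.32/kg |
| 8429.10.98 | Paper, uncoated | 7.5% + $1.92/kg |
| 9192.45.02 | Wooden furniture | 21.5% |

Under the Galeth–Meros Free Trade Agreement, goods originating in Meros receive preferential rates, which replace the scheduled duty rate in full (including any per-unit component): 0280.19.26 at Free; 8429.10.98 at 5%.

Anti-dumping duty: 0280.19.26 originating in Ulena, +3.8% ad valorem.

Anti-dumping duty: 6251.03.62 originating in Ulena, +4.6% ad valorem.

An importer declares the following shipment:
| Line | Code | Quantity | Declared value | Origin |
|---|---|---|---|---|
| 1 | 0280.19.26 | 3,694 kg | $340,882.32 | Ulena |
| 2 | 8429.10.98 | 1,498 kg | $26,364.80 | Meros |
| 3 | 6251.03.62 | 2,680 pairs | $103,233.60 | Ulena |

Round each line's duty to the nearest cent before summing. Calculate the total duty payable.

Line 1 (0280.19.26, Ulena, 3,694 kg, $340,882.32):
Base rate for 0280.19.26 is 5.5% + $2.08/kg.
0280.19.26 has an FTA preferential rate, but origin Ulena is not Meros; base rate stands.
Additional duty on 0280.19.26 from Ulena: +3.8%. Applied ad valorem rate: 5.5% + 3.8% = 9.3%.
Duty = $340,882.32 × 9.3% + 3,694 × $2.08 = $39,385.58.
Line 2 (8429.10.98, Meros, 1,498 kg, $26,364.80):
Base rate for 8429.10.98 is 7.5% + $1.92/kg.
Origin Meros qualifies under the Galeth–Meros agreement and 8429.10.98 is covered: preferential rate 5% applies instead.
Duty = $26,364.80 × 5% = $1,318.24.
Line 3 (6251.03.62, Ulena, 2,680 pairs, $103,233.60):
Base rate for 6251.03.62 is $1.66/pair.
Additional duty on 6251.03.62 from Ulena: +4.6% ad valorem. Applied ad valorem rate = 4.6%.
Duty = $103,233.60 × 4.6% + 2,680 × $1.66 = $9,197.55.
Total = $39,385.58 + $1,318.24 + $9,197.55 = $49,901.37.

$49,901.37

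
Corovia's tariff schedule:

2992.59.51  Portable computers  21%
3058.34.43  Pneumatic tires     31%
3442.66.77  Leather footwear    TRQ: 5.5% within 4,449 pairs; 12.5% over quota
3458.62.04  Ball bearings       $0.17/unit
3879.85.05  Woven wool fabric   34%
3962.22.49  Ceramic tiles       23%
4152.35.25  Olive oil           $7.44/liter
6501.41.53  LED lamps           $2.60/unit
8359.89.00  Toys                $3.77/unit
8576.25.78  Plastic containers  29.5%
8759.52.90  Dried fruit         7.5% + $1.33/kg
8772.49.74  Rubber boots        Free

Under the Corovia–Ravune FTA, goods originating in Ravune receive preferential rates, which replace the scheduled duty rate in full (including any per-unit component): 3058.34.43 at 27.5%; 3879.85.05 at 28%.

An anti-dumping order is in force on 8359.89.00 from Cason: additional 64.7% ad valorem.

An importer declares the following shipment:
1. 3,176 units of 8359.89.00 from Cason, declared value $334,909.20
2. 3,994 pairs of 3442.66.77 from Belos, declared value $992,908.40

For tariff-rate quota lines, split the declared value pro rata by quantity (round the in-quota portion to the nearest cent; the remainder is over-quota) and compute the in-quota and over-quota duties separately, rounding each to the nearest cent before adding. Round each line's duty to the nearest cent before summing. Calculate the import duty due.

$283,269.73

Line 1 (8359.89.00, Cason, 3,176 units, $334,909.20):
Base rate for 8359.89.00 is $3.77/unit.
Additional duty on 8359.89.00 from Cason: +64.7% ad valorem. Applied ad valorem rate = 64.7%.
Duty = $334,909.20 × 64.7% + 3,176 × $3.77 = $228,659.77.
Line 2 (3442.66.77, Belos, 3,994 pairs, $992,908.40):
Code 3442.66.77 is under a tariff-rate quota (threshold 4,449 pairs). Quantity 3,994 pairs is within the quota, so the in-quota rate 5.5% applies to the full value.
Duty = $992,908.40 × 5.5% = $54,609.96.
Total = $228,659.77 + $54,609.96 = $283,269.73.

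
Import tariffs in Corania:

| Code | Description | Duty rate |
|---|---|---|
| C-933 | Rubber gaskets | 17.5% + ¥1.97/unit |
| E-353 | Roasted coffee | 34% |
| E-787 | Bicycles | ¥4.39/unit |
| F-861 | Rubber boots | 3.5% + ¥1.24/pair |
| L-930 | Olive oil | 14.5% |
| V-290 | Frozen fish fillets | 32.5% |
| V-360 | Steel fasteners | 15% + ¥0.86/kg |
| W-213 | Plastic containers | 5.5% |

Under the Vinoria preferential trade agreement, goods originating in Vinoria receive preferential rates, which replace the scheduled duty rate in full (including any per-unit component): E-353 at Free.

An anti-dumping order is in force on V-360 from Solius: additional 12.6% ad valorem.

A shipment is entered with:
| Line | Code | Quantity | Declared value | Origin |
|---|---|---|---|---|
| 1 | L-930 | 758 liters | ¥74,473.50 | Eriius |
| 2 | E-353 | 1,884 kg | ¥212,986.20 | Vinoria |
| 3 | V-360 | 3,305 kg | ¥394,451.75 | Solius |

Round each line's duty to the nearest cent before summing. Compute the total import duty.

Line 1 (L-930, Eriius, 758 liters, ¥74,473.50):
Base rate for L-930 is 14.5%.
Duty = ¥74,473.50 × 14.5% = ¥10,798.66.
Line 2 (E-353, Vinoria, 1,884 kg, ¥212,986.20):
Base rate for E-353 is 34%.
Origin Vinoria qualifies under the Corania–Vinoria agreement and E-353 is covered: preferential rate Free applies instead.
Duty = ¥212,986.20 × 0% = ¥0.00.
Line 3 (V-360, Solius, 3,305 kg, ¥394,451.75):
Base rate for V-360 is 15% + ¥0.86/kg.
Additional duty on V-360 from Solius: +12.6%. Applied ad valorem rate: 15% + 12.6% = 27.6%.
Duty = ¥394,451.75 × 27.6% + 3,305 × ¥0.86 = ¥111,710.98.
Total = ¥10,798.66 + ¥0.00 + ¥111,710.98 = ¥122,509.64.

¥122,509.64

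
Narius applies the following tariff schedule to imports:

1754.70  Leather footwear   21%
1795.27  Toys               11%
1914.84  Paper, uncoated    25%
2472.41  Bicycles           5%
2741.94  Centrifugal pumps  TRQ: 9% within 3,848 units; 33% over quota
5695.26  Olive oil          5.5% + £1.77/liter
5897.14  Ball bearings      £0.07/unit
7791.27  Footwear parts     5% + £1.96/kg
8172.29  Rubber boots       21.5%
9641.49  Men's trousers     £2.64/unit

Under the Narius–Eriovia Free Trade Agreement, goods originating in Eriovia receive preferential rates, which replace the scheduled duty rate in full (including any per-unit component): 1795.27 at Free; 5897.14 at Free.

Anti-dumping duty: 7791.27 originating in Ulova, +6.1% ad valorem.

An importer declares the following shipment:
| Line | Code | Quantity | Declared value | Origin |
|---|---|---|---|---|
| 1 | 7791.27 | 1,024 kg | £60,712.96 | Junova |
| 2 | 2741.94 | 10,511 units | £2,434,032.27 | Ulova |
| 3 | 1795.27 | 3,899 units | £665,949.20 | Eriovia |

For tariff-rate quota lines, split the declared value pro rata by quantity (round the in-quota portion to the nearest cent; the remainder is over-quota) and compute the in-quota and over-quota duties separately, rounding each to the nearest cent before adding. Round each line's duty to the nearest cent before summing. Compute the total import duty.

£594,413.81

Line 1 (7791.27, Junova, 1,024 kg, £60,712.96):
Base rate for 7791.27 is 5% + £1.96/kg.
The additional-duty order on 7791.27 targets Ulova, not Junova; it does not apply.
Duty = £60,712.96 × 5% + 1,024 × £1.96 = £5,042.69.
Line 2 (2741.94, Ulova, 10,511 units, £2,434,032.27):
Code 2741.94 is under a tariff-rate quota (threshold 3,848 units). In-quota: 3,848 units at 9%; over-quota: 6,663 units at 33%.
Pro-rata value split: in-quota = £2,434,032.27 × 3,848/10,511 = £891,081.36; over-quota = £2,434,032.27 − £891,081.36 = £1,542,950.91.
In-quota duty = £891,081.36 × 9% = £80,197.32. Over-quota duty = £1,542,950.91 × 33% = £509,173.80.
Line duty = £80,197.32 + £509,173.80 = £589,371.12.
Line 3 (1795.27, Eriovia, 3,899 units, £665,949.20):
Base rate for 1795.27 is 11%.
Origin Eriovia qualifies under the Narius–Eriovia agreement and 1795.27 is covered: preferential rate Free applies instead.
Duty = £665,949.20 × 0% = £0.00.
Total = £5,042.69 + £589,371.12 + £0.00 = £594,413.81.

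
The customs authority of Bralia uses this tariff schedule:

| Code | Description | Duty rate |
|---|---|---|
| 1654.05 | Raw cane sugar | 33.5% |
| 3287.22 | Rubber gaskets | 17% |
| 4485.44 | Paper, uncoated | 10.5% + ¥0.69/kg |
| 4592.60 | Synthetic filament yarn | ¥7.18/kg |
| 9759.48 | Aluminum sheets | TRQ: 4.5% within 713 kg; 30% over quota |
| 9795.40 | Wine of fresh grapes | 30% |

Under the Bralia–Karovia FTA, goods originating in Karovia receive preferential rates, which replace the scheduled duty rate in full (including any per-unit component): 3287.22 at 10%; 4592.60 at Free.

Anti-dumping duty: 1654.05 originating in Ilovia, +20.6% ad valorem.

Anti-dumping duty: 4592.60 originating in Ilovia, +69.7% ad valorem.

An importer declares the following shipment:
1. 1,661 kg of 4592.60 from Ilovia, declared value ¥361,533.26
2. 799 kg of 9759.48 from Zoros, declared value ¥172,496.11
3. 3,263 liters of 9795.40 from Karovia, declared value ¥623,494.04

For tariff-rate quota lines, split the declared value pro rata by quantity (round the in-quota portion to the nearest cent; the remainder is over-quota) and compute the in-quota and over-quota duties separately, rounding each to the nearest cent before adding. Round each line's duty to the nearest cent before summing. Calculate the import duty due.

Line 1 (4592.60, Ilovia, 1,661 kg, ¥361,533.26):
Base rate for 4592.60 is ¥7.18/kg.
4592.60 has an FTA preferential rate, but origin Ilovia is not Karovia; base rate stands.
Additional duty on 4592.60 from Ilovia: +69.7% ad valorem. Applied ad valorem rate = 69.7%.
Duty = ¥361,533.26 × 69.7% + 1,661 × ¥7.18 = ¥263,914.66.
Line 2 (9759.48, Zoros, 799 kg, ¥172,496.11):
Code 9759.48 is under a tariff-rate quota (threshold 713 kg). In-quota: 713 kg at 4.5%; over-quota: 86 kg at 30%.
Pro-rata value split: in-quota = ¥172,496.11 × 713/799 = ¥153,929.57; over-quota = ¥172,496.11 − ¥153,929.57 = ¥18,566.54.
In-quota duty = ¥153,929.57 × 4.5% = ¥6,926.83. Over-quota duty = ¥18,566.54 × 30% = ¥5,569.96.
Line duty = ¥6,926.83 + ¥5,569.96 = ¥12,496.79.
Line 3 (9795.40, Karovia, 3,263 liters, ¥623,494.04):
Base rate for 9795.40 is 30%.
Origin Karovia is the FTA partner but 9795.40 is not on the preference list; base rate stands.
Duty = ¥623,494.04 × 30% = ¥187,048.21.
Total = ¥263,914.66 + ¥12,496.79 + ¥187,048.21 = ¥463,459.66.

¥463,459.66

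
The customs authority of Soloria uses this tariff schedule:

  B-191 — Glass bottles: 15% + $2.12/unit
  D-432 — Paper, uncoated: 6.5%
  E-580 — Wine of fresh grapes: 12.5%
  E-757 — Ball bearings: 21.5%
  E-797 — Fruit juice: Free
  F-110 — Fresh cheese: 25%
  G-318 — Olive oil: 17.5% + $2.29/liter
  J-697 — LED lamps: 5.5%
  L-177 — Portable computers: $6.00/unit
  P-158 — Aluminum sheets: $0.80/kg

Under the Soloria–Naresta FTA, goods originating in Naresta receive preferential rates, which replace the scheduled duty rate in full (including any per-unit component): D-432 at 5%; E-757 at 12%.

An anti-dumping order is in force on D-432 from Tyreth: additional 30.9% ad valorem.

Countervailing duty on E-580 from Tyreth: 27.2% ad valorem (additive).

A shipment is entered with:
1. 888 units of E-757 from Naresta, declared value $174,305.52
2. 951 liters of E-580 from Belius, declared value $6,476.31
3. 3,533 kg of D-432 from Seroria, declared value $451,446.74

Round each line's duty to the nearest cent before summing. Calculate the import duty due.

Line 1 (E-757, Naresta, 888 units, $174,305.52):
Base rate for E-757 is 21.5%.
Origin Naresta qualifies under the Soloria–Naresta agreement and E-757 is covered: preferential rate 12% applies instead.
Duty = $174,305.52 × 12% = $20,916.66.
Line 2 (E-580, Belius, 951 liters, $6,476.31):
Base rate for E-580 is 12.5%.
The additional-duty order on E-580 targets Tyreth, not Belius; it does not apply.
Duty = $6,476.31 × 12.5% = $809.54.
Line 3 (D-432, Seroria, 3,533 kg, $451,446.74):
Base rate for D-432 is 6.5%.
D-432 has an FTA preferential rate, but origin Seroria is not Naresta; base rate stands.
The additional-duty order on D-432 targets Tyreth, not Seroria; it does not apply.
Duty = $451,446.74 × 6.5% = $29,344.04.
Total = $20,916.66 + $809.54 + $29,344.04 = $51,070.24.

$51,070.24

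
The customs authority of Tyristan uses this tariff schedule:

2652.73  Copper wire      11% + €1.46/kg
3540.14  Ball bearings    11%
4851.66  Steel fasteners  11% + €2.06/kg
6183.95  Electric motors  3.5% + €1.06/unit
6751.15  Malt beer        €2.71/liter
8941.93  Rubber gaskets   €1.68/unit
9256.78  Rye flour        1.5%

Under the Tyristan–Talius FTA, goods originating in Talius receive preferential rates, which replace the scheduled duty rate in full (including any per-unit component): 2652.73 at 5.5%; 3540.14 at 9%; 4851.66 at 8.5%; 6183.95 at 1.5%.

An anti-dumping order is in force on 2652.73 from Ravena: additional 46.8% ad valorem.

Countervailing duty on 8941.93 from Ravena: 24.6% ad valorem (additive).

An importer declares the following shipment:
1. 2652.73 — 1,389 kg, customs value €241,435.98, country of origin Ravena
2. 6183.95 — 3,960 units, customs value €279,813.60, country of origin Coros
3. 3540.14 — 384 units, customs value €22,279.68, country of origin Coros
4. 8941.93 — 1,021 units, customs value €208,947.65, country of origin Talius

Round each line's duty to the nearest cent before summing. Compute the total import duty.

€159,735.06

Line 1 (2652.73, Ravena, 1,389 kg, €241,435.98):
Base rate for 2652.73 is 11% + €1.46/kg.
2652.73 has an FTA preferential rate, but origin Ravena is not Talius; base rate stands.
Additional duty on 2652.73 from Ravena: +46.8%. Applied ad valorem rate: 11% + 46.8% = 57.8%.
Duty = €241,435.98 × 57.8% + 1,389 × €1.46 = €141,577.94.
Line 2 (6183.95, Coros, 3,960 units, €279,813.60):
Base rate for 6183.95 is 3.5% + €1.06/unit.
6183.95 has an FTA preferential rate, but origin Coros is not Talius; base rate stands.
Duty = €279,813.60 × 3.5% + 3,960 × €1.06 = €13,991.08.
Line 3 (3540.14, Coros, 384 units, €22,279.68):
Base rate for 3540.14 is 11%.
3540.14 has an FTA preferential rate, but origin Coros is not Talius; base rate stands.
Duty = €22,279.68 × 11% = €2,450.76.
Line 4 (8941.93, Talius, 1,021 units, €208,947.65):
Base rate for 8941.93 is €1.68/unit.
Origin Talius is the FTA partner but 8941.93 is not on the preference list; base rate stands.
The additional-duty order on 8941.93 targets Ravena, not Talius; it does not apply.
Duty = 1,021 × €1.68 = €1,715.28.
Total = €141,577.94 + €13,991.08 + €2,450.76 + €1,715.28 = €159,735.06.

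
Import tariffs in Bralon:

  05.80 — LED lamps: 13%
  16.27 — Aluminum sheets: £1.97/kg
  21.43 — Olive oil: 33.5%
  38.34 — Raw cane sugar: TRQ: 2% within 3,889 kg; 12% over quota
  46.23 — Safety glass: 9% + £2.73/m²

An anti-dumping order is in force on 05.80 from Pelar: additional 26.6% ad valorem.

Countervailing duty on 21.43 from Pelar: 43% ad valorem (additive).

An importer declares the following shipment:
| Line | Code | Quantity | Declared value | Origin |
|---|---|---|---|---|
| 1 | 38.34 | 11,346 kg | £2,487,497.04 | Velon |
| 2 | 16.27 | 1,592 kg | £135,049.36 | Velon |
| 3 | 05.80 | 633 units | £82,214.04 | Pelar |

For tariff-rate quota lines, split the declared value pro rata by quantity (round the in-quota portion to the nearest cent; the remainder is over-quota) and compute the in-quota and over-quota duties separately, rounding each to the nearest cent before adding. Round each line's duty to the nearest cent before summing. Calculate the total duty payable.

Line 1 (38.34, Velon, 11,346 kg, £2,487,497.04):
Code 38.34 is under a tariff-rate quota (threshold 3,889 kg). In-quota: 3,889 kg at 2%; over-quota: 7,457 kg at 12%.
Pro-rata value split: in-quota = £2,487,497.04 × 3,889/11,346 = £852,624.36; over-quota = £2,487,497.04 − £852,624.36 = £1,634,872.68.
In-quota duty = £852,624.36 × 2% = £17,052.49. Over-quota duty = £1,634,872.68 × 12% = £196,184.72.
Line duty = £17,052.49 + £196,184.72 = £213,237.21.
Line 2 (16.27, Velon, 1,592 kg, £135,049.36):
Base rate for 16.27 is £1.97/kg.
Duty = 1,592 × £1.97 = £3,136.24.
Line 3 (05.80, Pelar, 633 units, £82,214.04):
Base rate for 05.80 is 13%.
Additional duty on 05.80 from Pelar: +26.6%. Applied ad valorem rate: 13% + 26.6% = 39.6%.
Duty = £82,214.04 × 39.6% = £32,556.76.
Total = £213,237.21 + £3,136.24 + £32,556.76 = £248,930.21.

£248,930.21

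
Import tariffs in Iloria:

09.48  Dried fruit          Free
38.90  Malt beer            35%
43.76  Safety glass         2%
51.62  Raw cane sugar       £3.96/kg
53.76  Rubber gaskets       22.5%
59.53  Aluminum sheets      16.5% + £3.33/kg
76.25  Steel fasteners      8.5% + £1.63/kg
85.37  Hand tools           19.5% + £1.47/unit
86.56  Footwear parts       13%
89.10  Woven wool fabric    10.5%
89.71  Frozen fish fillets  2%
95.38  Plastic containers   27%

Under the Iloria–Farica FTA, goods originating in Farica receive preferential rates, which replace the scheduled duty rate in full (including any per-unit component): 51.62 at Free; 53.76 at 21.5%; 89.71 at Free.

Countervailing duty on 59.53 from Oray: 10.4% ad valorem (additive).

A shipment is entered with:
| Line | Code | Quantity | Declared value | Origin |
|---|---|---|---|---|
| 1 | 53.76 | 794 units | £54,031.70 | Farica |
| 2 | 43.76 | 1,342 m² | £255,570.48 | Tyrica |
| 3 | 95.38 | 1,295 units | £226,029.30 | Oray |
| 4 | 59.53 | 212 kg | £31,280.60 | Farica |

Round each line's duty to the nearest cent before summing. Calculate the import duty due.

£83,623.40

Line 1 (53.76, Farica, 794 units, £54,031.70):
Base rate for 53.76 is 22.5%.
Origin Farica qualifies under the Iloria–Farica agreement and 53.76 is covered: preferential rate 21.5% applies instead.
Duty = £54,031.70 × 21.5% = £11,616.82.
Line 2 (43.76, Tyrica, 1,342 m², £255,570.48):
Base rate for 43.76 is 2%.
Duty = £255,570.48 × 2% = £5,111.41.
Line 3 (95.38, Oray, 1,295 units, £226,029.30):
Base rate for 95.38 is 27%.
Duty = £226,029.30 × 27% = £61,027.91.
Line 4 (59.53, Farica, 212 kg, £31,280.60):
Base rate for 59.53 is 16.5% + £3.33/kg.
Origin Farica is the FTA partner but 59.53 is not on the preference list; base rate stands.
The additional-duty order on 59.53 targets Oray, not Farica; it does not apply.
Duty = £31,280.60 × 16.5% + 212 × £3.33 = £5,867.26.
Total = £11,616.82 + £5,111.41 + £61,027.91 + £5,867.26 = £83,623.40.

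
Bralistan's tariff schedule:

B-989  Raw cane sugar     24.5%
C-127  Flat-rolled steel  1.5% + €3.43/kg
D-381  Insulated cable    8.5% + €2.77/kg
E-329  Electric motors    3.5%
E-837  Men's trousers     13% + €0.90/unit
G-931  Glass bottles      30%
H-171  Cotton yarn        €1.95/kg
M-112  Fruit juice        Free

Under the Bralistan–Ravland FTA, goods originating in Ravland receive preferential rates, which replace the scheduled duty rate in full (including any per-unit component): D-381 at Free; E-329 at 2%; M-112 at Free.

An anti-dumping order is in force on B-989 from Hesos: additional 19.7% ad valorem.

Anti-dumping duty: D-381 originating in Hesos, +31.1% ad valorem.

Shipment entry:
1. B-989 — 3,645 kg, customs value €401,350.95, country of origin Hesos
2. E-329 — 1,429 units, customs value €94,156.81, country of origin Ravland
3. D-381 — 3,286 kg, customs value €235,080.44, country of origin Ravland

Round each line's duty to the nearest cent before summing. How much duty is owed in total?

€179,280.26

Line 1 (B-989, Hesos, 3,645 kg, €401,350.95):
Base rate for B-989 is 24.5%.
Additional duty on B-989 from Hesos: +19.7%. Applied ad valorem rate: 24.5% + 19.7% = 44.2%.
Duty = €401,350.95 × 44.2% = €177,397.12.
Line 2 (E-329, Ravland, 1,429 units, €94,156.81):
Base rate for E-329 is 3.5%.
Origin Ravland qualifies under the Bralistan–Ravland agreement and E-329 is covered: preferential rate 2% applies instead.
Duty = €94,156.81 × 2% = €1,883.14.
Line 3 (D-381, Ravland, 3,286 kg, €235,080.44):
Base rate for D-381 is 8.5% + €2.77/kg.
Origin Ravland qualifies under the Bralistan–Ravland agreement and D-381 is covered: preferential rate Free applies instead.
The additional-duty order on D-381 targets Hesos, not Ravland; it does not apply.
Duty = €235,080.44 × 0% = €0.00.
Total = €177,397.12 + €1,883.14 + €0.00 = €179,280.26.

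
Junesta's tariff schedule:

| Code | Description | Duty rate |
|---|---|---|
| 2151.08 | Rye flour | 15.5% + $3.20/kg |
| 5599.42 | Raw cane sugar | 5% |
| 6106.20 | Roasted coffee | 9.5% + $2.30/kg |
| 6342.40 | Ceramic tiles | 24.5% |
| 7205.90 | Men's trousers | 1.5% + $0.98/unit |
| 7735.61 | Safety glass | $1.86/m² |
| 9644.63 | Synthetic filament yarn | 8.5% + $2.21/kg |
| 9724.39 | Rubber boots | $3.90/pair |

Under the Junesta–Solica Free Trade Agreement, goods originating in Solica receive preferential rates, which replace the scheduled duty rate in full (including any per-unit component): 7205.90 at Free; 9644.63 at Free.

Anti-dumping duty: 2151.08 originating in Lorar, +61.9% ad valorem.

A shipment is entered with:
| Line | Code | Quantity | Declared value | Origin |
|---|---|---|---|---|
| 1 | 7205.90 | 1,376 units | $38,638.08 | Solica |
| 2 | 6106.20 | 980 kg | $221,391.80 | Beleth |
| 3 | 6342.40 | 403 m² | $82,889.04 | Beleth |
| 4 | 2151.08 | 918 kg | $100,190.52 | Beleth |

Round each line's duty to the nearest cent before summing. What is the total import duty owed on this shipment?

$62,061.16

Line 1 (7205.90, Solica, 1,376 units, $38,638.08):
Base rate for 7205.90 is 1.5% + $0.98/unit.
Origin Solica qualifies under the Junesta–Solica agreement and 7205.90 is covered: preferential rate Free applies instead.
Duty = $38,638.08 × 0% = $0.00.
Line 2 (6106.20, Beleth, 980 kg, $221,391.80):
Base rate for 6106.20 is 9.5% + $2.30/kg.
Duty = $221,391.80 × 9.5% + 980 × $2.30 = $23,286.22.
Line 3 (6342.40, Beleth, 403 m², $82,889.04):
Base rate for 6342.40 is 24.5%.
Duty = $82,889.04 × 24.5% = $20,307.81.
Line 4 (2151.08, Beleth, 918 kg, $100,190.52):
Base rate for 2151.08 is 15.5% + $3.20/kg.
The additional-duty order on 2151.08 targets Lorar, not Beleth; it does not apply.
Duty = $100,190.52 × 15.5% + 918 × $3.20 = $18,467.13.
Total = $0.00 + $23,286.22 + $20,307.81 + $18,467.13 = $62,061.16.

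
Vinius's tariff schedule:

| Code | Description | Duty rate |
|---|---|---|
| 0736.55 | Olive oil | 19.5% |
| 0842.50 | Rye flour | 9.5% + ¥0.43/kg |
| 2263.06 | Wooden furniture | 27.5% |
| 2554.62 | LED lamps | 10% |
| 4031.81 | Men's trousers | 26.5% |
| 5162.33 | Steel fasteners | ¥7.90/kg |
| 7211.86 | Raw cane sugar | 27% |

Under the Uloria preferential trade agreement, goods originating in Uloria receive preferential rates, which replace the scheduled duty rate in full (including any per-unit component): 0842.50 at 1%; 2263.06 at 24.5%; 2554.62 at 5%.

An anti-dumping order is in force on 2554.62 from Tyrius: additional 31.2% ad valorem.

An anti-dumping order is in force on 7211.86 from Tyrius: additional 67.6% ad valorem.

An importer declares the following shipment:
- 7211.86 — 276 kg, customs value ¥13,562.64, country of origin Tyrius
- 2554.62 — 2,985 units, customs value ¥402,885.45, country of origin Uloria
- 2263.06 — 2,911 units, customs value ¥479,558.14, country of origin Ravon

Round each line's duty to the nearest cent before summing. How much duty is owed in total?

Line 1 (7211.86, Tyrius, 276 kg, ¥13,562.64):
Base rate for 7211.86 is 27%.
Additional duty on 7211.86 from Tyrius: +67.6%. Applied ad valorem rate: 27% + 67.6% = 94.6%.
Duty = ¥13,562.64 × 94.6% = ¥12,830.26.
Line 2 (2554.62, Uloria, 2,985 units, ¥402,885.45):
Base rate for 2554.62 is 10%.
Origin Uloria qualifies under the Vinius–Uloria agreement and 2554.62 is covered: preferential rate 5% applies instead.
The additional-duty order on 2554.62 targets Tyrius, not Uloria; it does not apply.
Duty = ¥402,885.45 × 5% = ¥20,144.27.
Line 3 (2263.06, Ravon, 2,911 units, ¥479,558.14):
Base rate for 2263.06 is 27.5%.
2263.06 has an FTA preferential rate, but origin Ravon is not Uloria; base rate stands.
Duty = ¥479,558.14 × 27.5% = ¥131,878.49.
Total = ¥12,830.26 + ¥20,144.27 + ¥131,878.49 = ¥164,853.02.

¥164,853.02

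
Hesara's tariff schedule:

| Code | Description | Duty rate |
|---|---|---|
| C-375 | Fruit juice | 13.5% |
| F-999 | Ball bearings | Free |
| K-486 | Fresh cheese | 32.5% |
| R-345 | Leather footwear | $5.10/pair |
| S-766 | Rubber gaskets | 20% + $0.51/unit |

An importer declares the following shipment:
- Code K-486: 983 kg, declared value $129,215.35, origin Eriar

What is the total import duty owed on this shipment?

Line 1 (K-486, Eriar, 983 kg, $129,215.35):
Base rate for K-486 is 32.5%.
Duty = $129,215.35 × 32.5% = $41,994.99.

$41,994.99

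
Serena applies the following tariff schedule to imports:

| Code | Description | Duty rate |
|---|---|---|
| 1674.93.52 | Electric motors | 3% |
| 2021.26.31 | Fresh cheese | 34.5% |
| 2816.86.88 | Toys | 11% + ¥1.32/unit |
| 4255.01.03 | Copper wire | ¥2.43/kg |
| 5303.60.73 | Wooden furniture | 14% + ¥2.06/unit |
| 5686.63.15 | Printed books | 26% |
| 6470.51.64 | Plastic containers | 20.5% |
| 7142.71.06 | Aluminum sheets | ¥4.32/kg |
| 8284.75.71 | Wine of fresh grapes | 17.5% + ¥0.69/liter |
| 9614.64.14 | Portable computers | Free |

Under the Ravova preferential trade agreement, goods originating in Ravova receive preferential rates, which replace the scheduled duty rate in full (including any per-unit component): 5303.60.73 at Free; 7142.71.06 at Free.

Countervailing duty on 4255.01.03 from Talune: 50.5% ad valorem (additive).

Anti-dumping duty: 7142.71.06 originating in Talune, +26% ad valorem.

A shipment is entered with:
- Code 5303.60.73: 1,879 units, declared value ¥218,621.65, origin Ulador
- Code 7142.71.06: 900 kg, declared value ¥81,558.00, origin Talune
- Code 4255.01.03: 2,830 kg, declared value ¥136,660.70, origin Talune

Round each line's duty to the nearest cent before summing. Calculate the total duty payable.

Line 1 (5303.60.73, Ulador, 1,879 units, ¥218,621.65):
Base rate for 5303.60.73 is 14% + ¥2.06/unit.
5303.60.73 has an FTA preferential rate, but origin Ulador is not Ravova; base rate stands.
Duty = ¥218,621.65 × 14% + 1,879 × ¥2.06 = ¥34,477.77.
Line 2 (7142.71.06, Talune, 900 kg, ¥81,558.00):
Base rate for 7142.71.06 is ¥4.32/kg.
7142.71.06 has an FTA preferential rate, but origin Talune is not Ravova; base rate stands.
Additional duty on 7142.71.06 from Talune: +26% ad valorem. Applied ad valorem rate = 26%.
Duty = ¥81,558.00 × 26% + 900 × ¥4.32 = ¥25,093.08.
Line 3 (4255.01.03, Talune, 2,830 kg, ¥136,660.70):
Base rate for 4255.01.03 is ¥2.43/kg.
Additional duty on 4255.01.03 from Talune: +50.5% ad valorem. Applied ad valorem rate = 50.5%.
Duty = ¥136,660.70 × 50.5% + 2,830 × ¥2.43 = ¥75,890.55.
Total = ¥34,477.77 + ¥25,093.08 + ¥75,890.55 = ¥135,461.40.

¥135,461.40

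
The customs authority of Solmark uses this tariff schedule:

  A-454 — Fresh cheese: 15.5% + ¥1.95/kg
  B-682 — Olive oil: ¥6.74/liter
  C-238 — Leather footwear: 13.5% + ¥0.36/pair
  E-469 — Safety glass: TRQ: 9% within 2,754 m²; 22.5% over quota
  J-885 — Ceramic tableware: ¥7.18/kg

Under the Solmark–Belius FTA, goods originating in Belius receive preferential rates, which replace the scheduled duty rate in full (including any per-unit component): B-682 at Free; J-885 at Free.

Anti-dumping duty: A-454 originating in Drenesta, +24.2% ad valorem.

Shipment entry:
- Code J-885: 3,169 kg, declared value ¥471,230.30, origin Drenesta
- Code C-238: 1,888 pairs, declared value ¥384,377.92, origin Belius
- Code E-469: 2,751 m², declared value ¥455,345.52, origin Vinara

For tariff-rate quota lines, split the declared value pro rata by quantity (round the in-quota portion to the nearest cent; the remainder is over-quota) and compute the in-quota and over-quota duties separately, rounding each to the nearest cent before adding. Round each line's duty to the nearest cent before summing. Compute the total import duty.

Line 1 (J-885, Drenesta, 3,169 kg, ¥471,230.30):
Base rate for J-885 is ¥7.18/kg.
J-885 has an FTA preferential rate, but origin Drenesta is not Belius; base rate stands.
Duty = 3,169 × ¥7.18 = ¥22,753.42.
Line 2 (C-238, Belius, 1,888 pairs, ¥384,377.92):
Base rate for C-238 is 13.5% + ¥0.36/pair.
Origin Belius is the FTA partner but C-238 is not on the preference list; base rate stands.
Duty = ¥384,377.92 × 13.5% + 1,888 × ¥0.36 = ¥52,570.70.
Line 3 (E-469, Vinara, 2,751 m², ¥455,345.52):
Code E-469 is under a tariff-rate quota (threshold 2,754 m²). Quantity 2,751 m² is within the quota, so the in-quota rate 9% applies to the full value.
Duty = ¥455,345.52 × 9% = ¥40,981.10.
Total = ¥22,753.42 + ¥52,570.70 + ¥40,981.10 = ¥116,305.22.

¥116,305.22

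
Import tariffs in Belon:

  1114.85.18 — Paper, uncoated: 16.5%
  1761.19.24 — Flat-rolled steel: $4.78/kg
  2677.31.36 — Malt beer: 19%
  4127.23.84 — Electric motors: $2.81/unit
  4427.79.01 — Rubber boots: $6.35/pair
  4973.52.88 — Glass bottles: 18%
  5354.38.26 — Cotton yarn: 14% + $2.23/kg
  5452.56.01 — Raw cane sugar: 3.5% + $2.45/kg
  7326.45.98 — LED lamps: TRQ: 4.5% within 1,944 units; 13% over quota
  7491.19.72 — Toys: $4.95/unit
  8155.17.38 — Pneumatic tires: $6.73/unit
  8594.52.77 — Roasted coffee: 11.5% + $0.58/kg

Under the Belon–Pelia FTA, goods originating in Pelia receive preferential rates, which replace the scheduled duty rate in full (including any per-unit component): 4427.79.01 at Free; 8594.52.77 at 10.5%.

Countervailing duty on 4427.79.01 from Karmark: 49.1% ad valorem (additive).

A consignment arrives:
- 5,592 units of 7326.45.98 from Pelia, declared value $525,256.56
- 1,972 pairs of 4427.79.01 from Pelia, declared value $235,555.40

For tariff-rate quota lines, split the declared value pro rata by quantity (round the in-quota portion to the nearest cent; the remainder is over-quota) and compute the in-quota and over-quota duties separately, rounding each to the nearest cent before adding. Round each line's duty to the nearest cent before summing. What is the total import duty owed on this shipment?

$52,762.36

Line 1 (7326.45.98, Pelia, 5,592 units, $525,256.56):
Code 7326.45.98 is under a tariff-rate quota (threshold 1,944 units). In-quota: 1,944 units at 4.5%; over-quota: 3,648 units at 13%.
Pro-rata value split: in-quota = $525,256.56 × 1,944/5,592 = $182,599.92; over-quota = $525,256.56 − $182,599.92 = $342,656.64.
In-quota duty = $182,599.92 × 4.5% = $8,217.00. Over-quota duty = $342,656.64 × 13% = $44,545.36.
Line duty = $8,217.00 + $44,545.36 = $52,762.36.
Line 2 (4427.79.01, Pelia, 1,972 pairs, $235,555.40):
Base rate for 4427.79.01 is $6.35/pair.
Origin Pelia qualifies under the Belon–Pelia agreement and 4427.79.01 is covered: preferential rate Free applies instead.
The additional-duty order on 4427.79.01 targets Karmark, not Pelia; it does not apply.
Duty = $235,555.40 × 0% = $0.00.
Total = $52,762.36 + $0.00 = $52,762.36.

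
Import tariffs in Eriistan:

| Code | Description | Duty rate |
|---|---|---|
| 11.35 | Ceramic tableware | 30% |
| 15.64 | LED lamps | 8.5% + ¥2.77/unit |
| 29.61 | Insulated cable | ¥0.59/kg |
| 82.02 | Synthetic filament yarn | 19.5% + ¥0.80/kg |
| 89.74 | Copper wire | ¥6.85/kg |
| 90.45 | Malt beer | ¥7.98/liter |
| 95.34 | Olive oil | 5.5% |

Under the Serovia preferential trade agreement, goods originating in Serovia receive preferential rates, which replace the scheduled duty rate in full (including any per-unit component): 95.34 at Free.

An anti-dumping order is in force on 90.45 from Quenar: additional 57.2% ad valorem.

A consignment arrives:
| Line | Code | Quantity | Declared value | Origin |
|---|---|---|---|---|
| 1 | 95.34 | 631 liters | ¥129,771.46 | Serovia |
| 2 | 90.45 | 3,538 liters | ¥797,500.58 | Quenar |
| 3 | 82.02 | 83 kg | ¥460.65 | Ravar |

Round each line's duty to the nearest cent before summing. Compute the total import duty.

¥484,559.80

Line 1 (95.34, Serovia, 631 liters, ¥129,771.46):
Base rate for 95.34 is 5.5%.
Origin Serovia qualifies under the Eriistan–Serovia agreement and 95.34 is covered: preferential rate Free applies instead.
Duty = ¥129,771.46 × 0% = ¥0.00.
Line 2 (90.45, Quenar, 3,538 liters, ¥797,500.58):
Base rate for 90.45 is ¥7.98/liter.
Additional duty on 90.45 from Quenar: +57.2% ad valorem. Applied ad valorem rate = 57.2%.
Duty = ¥797,500.58 × 57.2% + 3,538 × ¥7.98 = ¥484,403.57.
Line 3 (82.02, Ravar, 83 kg, ¥460.65):
Base rate for 82.02 is 19.5% + ¥0.80/kg.
Duty = ¥460.65 × 19.5% + 83 × ¥0.80 = ¥156.23.
Total = ¥0.00 + ¥484,403.57 + ¥156.23 = ¥484,559.80.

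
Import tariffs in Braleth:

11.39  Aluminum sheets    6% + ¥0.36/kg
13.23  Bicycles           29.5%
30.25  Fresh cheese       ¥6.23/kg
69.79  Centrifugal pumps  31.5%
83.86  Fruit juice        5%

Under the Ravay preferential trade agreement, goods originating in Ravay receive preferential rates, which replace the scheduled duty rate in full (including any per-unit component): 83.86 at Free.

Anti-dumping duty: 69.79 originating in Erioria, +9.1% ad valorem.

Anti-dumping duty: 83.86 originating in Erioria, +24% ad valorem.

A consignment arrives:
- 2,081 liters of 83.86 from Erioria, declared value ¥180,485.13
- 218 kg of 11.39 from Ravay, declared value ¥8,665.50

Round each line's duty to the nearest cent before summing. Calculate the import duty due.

¥52,939.10

Line 1 (83.86, Erioria, 2,081 liters, ¥180,485.13):
Base rate for 83.86 is 5%.
83.86 has an FTA preferential rate, but origin Erioria is not Ravay; base rate stands.
Additional duty on 83.86 from Erioria: +24%. Applied ad valorem rate: 5% + 24% = 29%.
Duty = ¥180,485.13 × 29% = ¥52,340.69.
Line 2 (11.39, Ravay, 218 kg, ¥8,665.50):
Base rate for 11.39 is 6% + ¥0.36/kg.
Origin Ravay is the FTA partner but 11.39 is not on the preference list; base rate stands.
Duty = ¥8,665.50 × 6% + 218 × ¥0.36 = ¥598.41.
Total = ¥52,340.69 + ¥598.41 = ¥52,939.10.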